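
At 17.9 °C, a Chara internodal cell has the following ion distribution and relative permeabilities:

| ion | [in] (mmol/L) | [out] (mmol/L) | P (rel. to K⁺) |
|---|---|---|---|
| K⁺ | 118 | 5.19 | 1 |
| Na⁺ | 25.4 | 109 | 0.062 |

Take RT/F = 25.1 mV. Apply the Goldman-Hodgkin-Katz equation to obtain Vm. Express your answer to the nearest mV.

Vm = 25.1 · ln[(Σ P·[cation]ₒ + Σ P·[anion]ᵢ) / (Σ P·[cation]ᵢ + Σ P·[anion]ₒ)]
Numerator = 1×5.19 + 0.062×109 = 11.95
Denominator = 1×118 + 0.062×25.4 = 119.6
Vm = 25.1 · ln(0.099921) = 25.1 × (-2.3034) = -57.81 mV

-58 mV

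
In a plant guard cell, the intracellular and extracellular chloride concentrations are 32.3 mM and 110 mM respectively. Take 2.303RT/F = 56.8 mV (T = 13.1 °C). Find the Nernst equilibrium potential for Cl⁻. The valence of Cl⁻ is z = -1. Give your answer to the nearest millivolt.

-30 mV

E = (56.8/z) · log₁₀([Cl⁻]_out/[Cl⁻]_in) with z = -1.
For an anion, dividing by z = -1 reverses the sign.
= (56.8/-1) · log₁₀(110/32.3) = -56.80 · log₁₀(3.406)
= -56.80 · (0.5322) = -30.23 mV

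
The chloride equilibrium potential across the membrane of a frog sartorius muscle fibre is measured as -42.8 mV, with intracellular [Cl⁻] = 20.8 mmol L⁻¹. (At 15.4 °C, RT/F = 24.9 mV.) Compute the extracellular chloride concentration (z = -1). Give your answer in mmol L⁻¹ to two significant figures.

Nernst: E = (24.9/-1) · ln([out]/[in]), so ln([out]/[in]) = -42.8 × -1 / 24.9 = 1.7189.
[out]/[in] = e^(1.7189) = 5.578.
[out] = 5.578 × 20.8 = 116 mmol L⁻¹.

120 mmol L⁻¹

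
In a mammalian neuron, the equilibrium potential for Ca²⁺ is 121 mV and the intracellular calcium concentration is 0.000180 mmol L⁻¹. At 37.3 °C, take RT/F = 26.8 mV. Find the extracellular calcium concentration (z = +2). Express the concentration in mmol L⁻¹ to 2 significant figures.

Nernst: E = (26.8/2) · ln([out]/[in]), so ln([out]/[in]) = 121.0 × 2 / 26.8 = 9.0299.
[out]/[in] = e^(9.0299) = 8349.
[out] = 8349 × 0.000180 = 1.503 mmol L⁻¹.

1.5 mmol L⁻¹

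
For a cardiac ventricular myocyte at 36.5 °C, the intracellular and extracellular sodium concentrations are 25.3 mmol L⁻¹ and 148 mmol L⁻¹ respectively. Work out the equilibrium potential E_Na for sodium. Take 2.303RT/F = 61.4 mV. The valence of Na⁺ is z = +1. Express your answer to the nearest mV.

47 mV

E = (61.4/z) · log₁₀([Na⁺]_out/[Na⁺]_in) with z = +1.
= (61.4/1) · log₁₀(148/25.3) = 61.40 · log₁₀(5.85)
= 61.40 · (0.7671) = 47.10 mV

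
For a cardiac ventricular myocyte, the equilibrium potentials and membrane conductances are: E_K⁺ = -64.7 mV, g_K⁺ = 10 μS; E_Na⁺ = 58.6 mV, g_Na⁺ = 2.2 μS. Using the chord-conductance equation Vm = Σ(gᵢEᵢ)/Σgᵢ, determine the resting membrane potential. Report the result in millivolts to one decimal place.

Σ gᵢEᵢ = 10·(-64.7) + 2.2·(58.6) = -518.08
Σ gᵢ = 10 + 2.2 = 12.2
Vm = -518.08 / 12.2 = -42.47 mV

-42.5 mV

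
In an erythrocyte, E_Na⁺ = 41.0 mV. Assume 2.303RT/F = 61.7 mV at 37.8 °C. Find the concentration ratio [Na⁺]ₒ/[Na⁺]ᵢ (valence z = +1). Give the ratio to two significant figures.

4.6

log₁₀([out]/[in]) = E·z/(61.7) = 41.0 × 1 / 61.7 = 0.6645
[out]/[in] = 10^(0.6645) = 4.619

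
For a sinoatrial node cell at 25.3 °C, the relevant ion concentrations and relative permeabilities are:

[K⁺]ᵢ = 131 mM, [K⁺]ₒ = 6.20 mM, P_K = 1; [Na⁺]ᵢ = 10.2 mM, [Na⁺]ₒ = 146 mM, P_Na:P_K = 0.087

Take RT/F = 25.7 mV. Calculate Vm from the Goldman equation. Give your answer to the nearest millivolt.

-50 mV

Vm = 25.7 · ln[(Σ P·[cation]ₒ + Σ P·[anion]ᵢ) / (Σ P·[cation]ᵢ + Σ P·[anion]ₒ)]
Numerator = 1×6.20 + 0.087×146 = 18.9
Denominator = 1×131 + 0.087×10.2 = 131.9
Vm = 25.7 · ln(0.14332) = 25.7 × (-1.9427) = -49.93 mV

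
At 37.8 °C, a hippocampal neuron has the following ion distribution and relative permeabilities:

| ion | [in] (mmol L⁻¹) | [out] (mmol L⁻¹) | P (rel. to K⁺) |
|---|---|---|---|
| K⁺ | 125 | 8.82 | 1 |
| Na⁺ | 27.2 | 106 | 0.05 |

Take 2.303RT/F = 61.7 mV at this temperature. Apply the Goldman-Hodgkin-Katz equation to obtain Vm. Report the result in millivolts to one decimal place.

-58.7 mV

Vm = 61.7 · log₁₀[(Σ P·[cation]ₒ + Σ P·[anion]ᵢ) / (Σ P·[cation]ᵢ + Σ P·[anion]ₒ)]
Numerator = 1×8.82 + 0.05×106 = 14.12
Denominator = 1×125 + 0.05×27.2 = 126.4
Vm = 61.7 · log₁₀(0.11174) = 61.7 × (-0.9518) = -58.72 mV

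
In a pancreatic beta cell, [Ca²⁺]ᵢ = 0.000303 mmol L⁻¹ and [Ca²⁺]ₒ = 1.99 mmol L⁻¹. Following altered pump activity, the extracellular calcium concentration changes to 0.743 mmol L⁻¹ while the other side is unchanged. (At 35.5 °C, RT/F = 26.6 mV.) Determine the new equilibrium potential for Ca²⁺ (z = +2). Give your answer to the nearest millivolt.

104 mV

After the shift: [Ca²⁺]_out = 0.743, [Ca²⁺]_in = 0.000303 mmol L⁻¹.
E_new = (26.6/2)·ln(0.743/0.000303) = 13.30 · (7.8047) = 103.80 mV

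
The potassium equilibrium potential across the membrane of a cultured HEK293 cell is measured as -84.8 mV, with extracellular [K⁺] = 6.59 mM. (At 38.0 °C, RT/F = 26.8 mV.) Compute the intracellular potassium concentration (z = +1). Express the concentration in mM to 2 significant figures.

Nernst: E = (26.8/1) · ln([out]/[in]), so ln([out]/[in]) = -84.8 × 1 / 26.8 = -3.1642.
[out]/[in] = e^(-3.1642) = 0.04225.
[in] = 6.59 / 0.04225 = 156 mM.

160 mM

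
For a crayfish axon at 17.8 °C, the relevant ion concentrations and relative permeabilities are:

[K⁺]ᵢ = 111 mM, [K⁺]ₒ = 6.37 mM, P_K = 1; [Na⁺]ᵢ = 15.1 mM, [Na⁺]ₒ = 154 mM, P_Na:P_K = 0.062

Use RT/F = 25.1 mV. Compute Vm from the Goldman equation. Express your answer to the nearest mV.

-49 mV

Vm = 25.1 · ln[(Σ P·[cation]ₒ + Σ P·[anion]ᵢ) / (Σ P·[cation]ᵢ + Σ P·[anion]ₒ)]
Numerator = 1×6.37 + 0.062×154 = 15.92
Denominator = 1×111 + 0.062×15.1 = 111.9
Vm = 25.1 · ln(0.14221) = 25.1 × (-1.9505) = -48.96 mV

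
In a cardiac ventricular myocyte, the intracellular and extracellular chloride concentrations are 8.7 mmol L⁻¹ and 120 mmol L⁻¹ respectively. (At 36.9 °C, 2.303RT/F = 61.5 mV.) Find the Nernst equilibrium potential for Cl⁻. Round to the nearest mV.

-70 mV

E = (61.5/z) · log₁₀([Cl⁻]_out/[Cl⁻]_in) with z = -1.
For an anion, dividing by z = -1 reverses the sign.
= (61.5/-1) · log₁₀(120/8.7) = -61.50 · log₁₀(13.79)
= -61.50 · (1.1397) = -70.09 mV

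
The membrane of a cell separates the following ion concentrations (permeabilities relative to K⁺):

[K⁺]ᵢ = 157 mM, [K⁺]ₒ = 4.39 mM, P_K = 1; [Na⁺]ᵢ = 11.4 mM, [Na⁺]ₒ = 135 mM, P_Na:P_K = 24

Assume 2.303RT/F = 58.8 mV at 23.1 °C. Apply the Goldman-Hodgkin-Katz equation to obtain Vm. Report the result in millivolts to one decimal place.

Vm = 58.8 · log₁₀[(Σ P·[cation]ₒ + Σ P·[anion]ᵢ) / (Σ P·[cation]ᵢ + Σ P·[anion]ₒ)]
Numerator = 1×4.39 + 24×135 = 3244
Denominator = 1×157 + 24×11.4 = 430.6
Vm = 58.8 · log₁₀(7.5346) = 58.8 × (0.8771) = 51.57 mV

51.6 mV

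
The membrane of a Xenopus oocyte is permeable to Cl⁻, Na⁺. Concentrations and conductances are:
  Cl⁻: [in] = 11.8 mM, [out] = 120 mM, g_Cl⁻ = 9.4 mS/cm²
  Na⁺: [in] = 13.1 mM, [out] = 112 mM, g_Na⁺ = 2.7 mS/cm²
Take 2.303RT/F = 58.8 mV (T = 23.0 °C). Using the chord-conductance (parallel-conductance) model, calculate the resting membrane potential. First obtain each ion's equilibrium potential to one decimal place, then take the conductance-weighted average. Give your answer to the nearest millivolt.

E_Cl⁻ = (58.8/-1)·log₁₀(120/11.8) = -59.2 mV
E_Na⁺ = (58.8/1)·log₁₀(112/13.1) = 54.8 mV
Vm = (Σ gᵢEᵢ)/(Σ gᵢ) = (9.4·-59.2 + 2.7·54.8) / (9.4 + 2.7)
= -408.52 / 12.1 = -33.76 mV

-34 mV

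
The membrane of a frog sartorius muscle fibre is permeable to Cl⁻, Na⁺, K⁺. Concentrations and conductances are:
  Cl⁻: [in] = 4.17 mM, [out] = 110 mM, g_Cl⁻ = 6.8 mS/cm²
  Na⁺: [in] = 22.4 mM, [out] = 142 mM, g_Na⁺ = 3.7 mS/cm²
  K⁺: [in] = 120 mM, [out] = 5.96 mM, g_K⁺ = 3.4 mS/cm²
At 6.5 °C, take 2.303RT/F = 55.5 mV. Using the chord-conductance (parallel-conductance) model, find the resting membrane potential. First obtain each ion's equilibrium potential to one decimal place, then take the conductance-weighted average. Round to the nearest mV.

-44 mV

E_Cl⁻ = (55.5/-1)·log₁₀(110/4.17) = -78.9 mV
E_Na⁺ = (55.5/1)·log₁₀(142/22.4) = 44.5 mV
E_K⁺ = (55.5/1)·log₁₀(5.96/120) = -72.4 mV
Vm = (Σ gᵢEᵢ)/(Σ gᵢ) = (6.8·-78.9 + 3.7·44.5 + 3.4·-72.4) / (6.8 + 3.7 + 3.4)
= -618.03 / 13.9 = -44.46 mV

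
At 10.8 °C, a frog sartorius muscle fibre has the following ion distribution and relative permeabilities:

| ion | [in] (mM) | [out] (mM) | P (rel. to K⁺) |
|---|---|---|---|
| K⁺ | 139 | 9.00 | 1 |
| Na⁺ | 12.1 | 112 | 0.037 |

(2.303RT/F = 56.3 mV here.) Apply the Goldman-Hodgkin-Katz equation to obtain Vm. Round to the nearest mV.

Vm = 56.3 · log₁₀[(Σ P·[cation]ₒ + Σ P·[anion]ᵢ) / (Σ P·[cation]ᵢ + Σ P·[anion]ₒ)]
Numerator = 1×9.00 + 0.037×112 = 13.14
Denominator = 1×139 + 0.037×12.1 = 139.4
Vm = 56.3 · log₁₀(0.094258) = 56.3 × (-1.0257) = -57.75 mV

-58 mV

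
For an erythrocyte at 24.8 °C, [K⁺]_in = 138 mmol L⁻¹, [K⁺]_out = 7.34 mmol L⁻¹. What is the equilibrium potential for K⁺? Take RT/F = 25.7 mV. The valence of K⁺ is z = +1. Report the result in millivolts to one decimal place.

E = (25.7/z) · ln([K⁺]_out/[K⁺]_in) with z = +1.
= (25.7/1) · ln(7.34/138) = 25.70 · ln(0.05319)
= 25.70 · (-2.9339) = -75.40 mV

-75.4 mV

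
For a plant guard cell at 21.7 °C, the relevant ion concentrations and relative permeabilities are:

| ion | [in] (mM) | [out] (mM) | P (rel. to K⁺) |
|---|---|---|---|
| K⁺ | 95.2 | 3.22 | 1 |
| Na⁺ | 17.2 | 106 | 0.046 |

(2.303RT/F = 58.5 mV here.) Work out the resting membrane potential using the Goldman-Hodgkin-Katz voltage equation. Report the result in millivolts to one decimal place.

-62.8 mV

Vm = 58.5 · log₁₀[(Σ P·[cation]ₒ + Σ P·[anion]ᵢ) / (Σ P·[cation]ᵢ + Σ P·[anion]ₒ)]
Numerator = 1×3.22 + 0.046×106 = 8.096
Denominator = 1×95.2 + 0.046×17.2 = 95.99
Vm = 58.5 · log₁₀(0.084341) = 58.5 × (-1.0740) = -62.83 mV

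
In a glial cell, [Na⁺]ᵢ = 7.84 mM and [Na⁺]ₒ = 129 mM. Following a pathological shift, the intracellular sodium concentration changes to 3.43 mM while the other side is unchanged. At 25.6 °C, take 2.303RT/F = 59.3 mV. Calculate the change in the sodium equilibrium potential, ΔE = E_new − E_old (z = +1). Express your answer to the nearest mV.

21 mV

E_old = (59.3/1)·log₁₀(129/7.84) = 72.13 mV
E_new = (59.3/1)·log₁₀(129/3.43) = 93.42 mV
ΔE = 93.42 − (72.13) = 21.29 mV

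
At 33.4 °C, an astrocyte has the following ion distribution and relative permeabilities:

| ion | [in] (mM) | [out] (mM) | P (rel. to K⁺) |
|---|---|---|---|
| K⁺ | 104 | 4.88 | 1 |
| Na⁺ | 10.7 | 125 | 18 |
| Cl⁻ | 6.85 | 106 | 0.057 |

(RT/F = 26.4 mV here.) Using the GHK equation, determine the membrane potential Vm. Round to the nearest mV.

53 mV

Vm = 26.4 · ln[(Σ P·[cation]ₒ + Σ P·[anion]ᵢ) / (Σ P·[cation]ᵢ + Σ P·[anion]ₒ)]
Numerator = 1×4.88 + 18×125 + 0.057×6.85 = 2255
Denominator = 1×104 + 18×10.7 + 0.057×106 = 302.6
Vm = 26.4 · ln(7.4519) = 26.4 × (2.0085) = 53.02 mV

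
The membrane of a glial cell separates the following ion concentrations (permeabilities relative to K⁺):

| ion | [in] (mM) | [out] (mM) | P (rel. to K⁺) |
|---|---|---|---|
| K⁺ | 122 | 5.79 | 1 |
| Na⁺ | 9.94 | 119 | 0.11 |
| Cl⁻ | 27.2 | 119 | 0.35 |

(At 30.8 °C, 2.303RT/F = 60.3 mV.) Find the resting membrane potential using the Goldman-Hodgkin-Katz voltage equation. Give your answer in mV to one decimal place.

Vm = 60.3 · log₁₀[(Σ P·[cation]ₒ + Σ P·[anion]ᵢ) / (Σ P·[cation]ᵢ + Σ P·[anion]ₒ)]
Numerator = 1×5.79 + 0.11×119 + 0.35×27.2 = 28.4
Denominator = 1×122 + 0.11×9.94 + 0.35×119 = 164.7
Vm = 60.3 · log₁₀(0.17239) = 60.3 × (-0.7635) = -46.04 mV

-46.0 mV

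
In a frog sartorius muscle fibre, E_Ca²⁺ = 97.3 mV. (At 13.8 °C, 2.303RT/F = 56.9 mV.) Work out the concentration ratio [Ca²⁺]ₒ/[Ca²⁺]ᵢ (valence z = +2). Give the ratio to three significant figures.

log₁₀([out]/[in]) = E·z/(56.9) = 97.3 × 2 / 56.9 = 3.4200
[out]/[in] = 10^(3.4200) = 2630

2630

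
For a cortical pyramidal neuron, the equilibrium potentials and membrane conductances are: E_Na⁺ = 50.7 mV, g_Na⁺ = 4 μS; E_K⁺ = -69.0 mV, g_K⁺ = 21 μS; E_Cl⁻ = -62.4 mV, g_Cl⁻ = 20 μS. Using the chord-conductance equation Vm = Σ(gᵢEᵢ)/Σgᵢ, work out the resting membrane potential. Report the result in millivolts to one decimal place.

-55.4 mV

Σ gᵢEᵢ = 4·(50.7) + 21·(-69.0) + 20·(-62.4) = -2494.20
Σ gᵢ = 4 + 21 + 20 = 45
Vm = -2494.20 / 45 = -55.43 mV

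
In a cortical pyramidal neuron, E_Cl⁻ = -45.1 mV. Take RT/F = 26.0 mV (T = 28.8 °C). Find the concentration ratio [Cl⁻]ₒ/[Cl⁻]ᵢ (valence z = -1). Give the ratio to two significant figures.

5.7

ln([out]/[in]) = E·z/(26.0) = -45.1 × -1 / 26.0 = 1.7346
[out]/[in] = e^(1.7346) = 5.667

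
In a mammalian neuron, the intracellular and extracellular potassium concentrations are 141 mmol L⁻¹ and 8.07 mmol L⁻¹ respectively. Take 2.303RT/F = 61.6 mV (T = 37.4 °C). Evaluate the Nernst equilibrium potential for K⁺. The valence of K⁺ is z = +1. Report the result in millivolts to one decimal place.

E = (61.6/z) · log₁₀([K⁺]_out/[K⁺]_in) with z = +1.
= (61.6/1) · log₁₀(8.07/141) = 61.60 · log₁₀(0.05723)
= 61.60 · (-1.2423) = -76.53 mV

-76.5 mV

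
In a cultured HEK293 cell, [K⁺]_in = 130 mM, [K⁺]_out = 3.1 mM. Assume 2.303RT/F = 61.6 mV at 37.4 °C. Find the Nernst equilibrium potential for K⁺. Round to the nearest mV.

E = (61.6/z) · log₁₀([K⁺]_out/[K⁺]_in) with z = +1.
= (61.6/1) · log₁₀(3.1/130) = 61.60 · log₁₀(0.02385)
= 61.60 · (-1.6226) = -99.95 mV

-100 mV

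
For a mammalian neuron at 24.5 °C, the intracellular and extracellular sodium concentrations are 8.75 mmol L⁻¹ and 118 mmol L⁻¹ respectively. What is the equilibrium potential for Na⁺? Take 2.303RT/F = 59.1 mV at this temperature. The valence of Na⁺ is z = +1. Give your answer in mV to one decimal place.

E = (59.1/z) · log₁₀([Na⁺]_out/[Na⁺]_in) with z = +1.
= (59.1/1) · log₁₀(118/8.75) = 59.10 · log₁₀(13.49)
= 59.10 · (1.1299) = 66.78 mV

66.8 mV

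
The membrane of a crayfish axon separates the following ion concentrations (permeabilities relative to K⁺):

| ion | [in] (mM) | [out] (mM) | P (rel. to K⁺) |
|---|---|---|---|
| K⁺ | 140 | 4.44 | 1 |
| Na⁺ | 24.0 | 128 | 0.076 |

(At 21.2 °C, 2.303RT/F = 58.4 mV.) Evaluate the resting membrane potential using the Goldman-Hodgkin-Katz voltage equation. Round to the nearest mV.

Vm = 58.4 · log₁₀[(Σ P·[cation]ₒ + Σ P·[anion]ᵢ) / (Σ P·[cation]ᵢ + Σ P·[anion]ₒ)]
Numerator = 1×4.44 + 0.076×128 = 14.17
Denominator = 1×140 + 0.076×24.0 = 141.8
Vm = 58.4 · log₁₀(0.099898) = 58.4 × (-1.0004) = -58.43 mV

-58 mV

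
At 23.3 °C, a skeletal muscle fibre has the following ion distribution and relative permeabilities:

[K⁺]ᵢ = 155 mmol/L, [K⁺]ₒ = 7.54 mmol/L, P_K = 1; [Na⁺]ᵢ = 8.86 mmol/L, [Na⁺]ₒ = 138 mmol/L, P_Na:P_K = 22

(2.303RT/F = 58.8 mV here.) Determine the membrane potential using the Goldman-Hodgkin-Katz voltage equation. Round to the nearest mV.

Vm = 58.8 · log₁₀[(Σ P·[cation]ₒ + Σ P·[anion]ᵢ) / (Σ P·[cation]ᵢ + Σ P·[anion]ₒ)]
Numerator = 1×7.54 + 22×138 = 3044
Denominator = 1×155 + 22×8.86 = 349.9
Vm = 58.8 · log₁₀(8.6978) = 58.8 × (0.9394) = 55.24 mV

55 mV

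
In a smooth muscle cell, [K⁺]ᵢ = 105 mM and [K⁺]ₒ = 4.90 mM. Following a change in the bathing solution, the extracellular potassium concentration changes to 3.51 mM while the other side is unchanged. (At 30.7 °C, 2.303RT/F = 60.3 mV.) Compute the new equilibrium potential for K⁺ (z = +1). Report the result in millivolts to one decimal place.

After the shift: [K⁺]_out = 3.51, [K⁺]_in = 105 mM.
E_new = (60.3/1)·log₁₀(3.51/105) = 60.30 · (-1.4759) = -89.00 mV

-89.0 mV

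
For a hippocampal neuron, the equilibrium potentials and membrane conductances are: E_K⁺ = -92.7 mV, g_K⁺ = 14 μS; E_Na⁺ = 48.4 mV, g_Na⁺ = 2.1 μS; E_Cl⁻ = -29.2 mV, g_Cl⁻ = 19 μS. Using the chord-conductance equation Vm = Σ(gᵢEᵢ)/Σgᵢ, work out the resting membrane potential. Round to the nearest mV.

-50 mV

Σ gᵢEᵢ = 14·(-92.7) + 2.1·(48.4) + 19·(-29.2) = -1750.96
Σ gᵢ = 14 + 2.1 + 19 = 35.1
Vm = -1750.96 / 35.1 = -49.88 mV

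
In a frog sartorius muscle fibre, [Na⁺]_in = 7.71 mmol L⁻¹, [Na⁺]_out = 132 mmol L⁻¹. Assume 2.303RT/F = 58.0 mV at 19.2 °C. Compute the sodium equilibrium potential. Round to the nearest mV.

72 mV

E = (58.0/z) · log₁₀([Na⁺]_out/[Na⁺]_in) with z = +1.
= (58.0/1) · log₁₀(132/7.71) = 58.00 · log₁₀(17.12)
= 58.00 · (1.2335) = 71.54 mV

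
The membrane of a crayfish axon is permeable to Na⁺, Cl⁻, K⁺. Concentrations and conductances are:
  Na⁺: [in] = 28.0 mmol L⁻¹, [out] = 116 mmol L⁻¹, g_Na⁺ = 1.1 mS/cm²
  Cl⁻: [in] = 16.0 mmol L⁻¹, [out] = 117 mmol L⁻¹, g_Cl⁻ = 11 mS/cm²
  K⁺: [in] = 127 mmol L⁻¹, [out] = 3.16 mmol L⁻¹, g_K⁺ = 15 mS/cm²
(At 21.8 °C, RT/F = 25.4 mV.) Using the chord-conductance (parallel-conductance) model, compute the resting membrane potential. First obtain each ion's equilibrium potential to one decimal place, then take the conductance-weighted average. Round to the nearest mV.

-71 mV

E_Na⁺ = (25.4/1)·ln(116/28.0) = 36.1 mV
E_Cl⁻ = (25.4/-1)·ln(117/16.0) = -50.5 mV
E_K⁺ = (25.4/1)·ln(3.16/127) = -93.8 mV
Vm = (Σ gᵢEᵢ)/(Σ gᵢ) = (1.1·36.1 + 11·-50.5 + 15·-93.8) / (1.1 + 11 + 15)
= -1922.79 / 27.1 = -70.95 mV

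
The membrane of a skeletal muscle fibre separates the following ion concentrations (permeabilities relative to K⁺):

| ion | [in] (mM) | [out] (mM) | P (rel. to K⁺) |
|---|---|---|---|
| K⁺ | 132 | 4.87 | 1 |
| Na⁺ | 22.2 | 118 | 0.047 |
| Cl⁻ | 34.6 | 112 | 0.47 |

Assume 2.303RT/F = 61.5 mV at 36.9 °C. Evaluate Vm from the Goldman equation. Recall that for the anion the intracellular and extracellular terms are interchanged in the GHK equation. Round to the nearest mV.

Vm = 61.5 · log₁₀[(Σ P·[cation]ₒ + Σ P·[anion]ᵢ) / (Σ P·[cation]ᵢ + Σ P·[anion]ₒ)]
Numerator = 1×4.87 + 0.047×118 + 0.47×34.6 = 26.68
Denominator = 1×132 + 0.047×22.2 + 0.47×112 = 185.7
Vm = 61.5 · log₁₀(0.14367) = 61.5 × (-0.8426) = -51.82 mV

-52 mV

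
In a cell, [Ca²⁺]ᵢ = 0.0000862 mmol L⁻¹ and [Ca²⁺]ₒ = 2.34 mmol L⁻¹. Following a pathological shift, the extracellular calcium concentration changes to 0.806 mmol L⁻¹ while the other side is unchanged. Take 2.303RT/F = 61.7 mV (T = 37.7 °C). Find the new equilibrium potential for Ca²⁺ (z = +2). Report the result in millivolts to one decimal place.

After the shift: [Ca²⁺]_out = 0.806, [Ca²⁺]_in = 0.0000862 mmol L⁻¹.
E_new = (61.7/2)·log₁₀(0.806/0.0000862) = 30.85 · (3.9708) = 122.50 mV

122.5 mV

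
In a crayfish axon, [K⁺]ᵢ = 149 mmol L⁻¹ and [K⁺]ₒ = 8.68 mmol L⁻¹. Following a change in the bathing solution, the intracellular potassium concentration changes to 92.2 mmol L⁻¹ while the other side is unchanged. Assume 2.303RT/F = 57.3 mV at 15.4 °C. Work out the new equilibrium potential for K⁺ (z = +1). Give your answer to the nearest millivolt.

-59 mV

After the shift: [K⁺]_out = 8.68, [K⁺]_in = 92.2 mmol L⁻¹.
E_new = (57.3/1)·log₁₀(8.68/92.2) = 57.30 · (-1.0262) = -58.80 mV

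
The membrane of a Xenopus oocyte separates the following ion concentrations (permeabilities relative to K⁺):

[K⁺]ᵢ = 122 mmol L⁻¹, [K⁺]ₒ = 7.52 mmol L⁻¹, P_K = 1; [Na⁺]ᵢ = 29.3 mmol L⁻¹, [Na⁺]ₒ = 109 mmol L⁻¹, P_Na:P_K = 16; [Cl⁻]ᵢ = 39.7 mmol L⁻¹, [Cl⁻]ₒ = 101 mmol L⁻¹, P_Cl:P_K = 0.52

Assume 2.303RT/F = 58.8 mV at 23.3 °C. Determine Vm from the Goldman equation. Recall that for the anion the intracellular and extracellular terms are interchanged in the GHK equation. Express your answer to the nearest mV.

Vm = 58.8 · log₁₀[(Σ P·[cation]ₒ + Σ P·[anion]ᵢ) / (Σ P·[cation]ᵢ + Σ P·[anion]ₒ)]
Numerator = 1×7.52 + 16×109 + 0.52×39.7 = 1772
Denominator = 1×122 + 16×29.3 + 0.52×101 = 643.3
Vm = 58.8 · log₁₀(2.7547) = 58.8 × (0.4401) = 25.88 mV

26 mV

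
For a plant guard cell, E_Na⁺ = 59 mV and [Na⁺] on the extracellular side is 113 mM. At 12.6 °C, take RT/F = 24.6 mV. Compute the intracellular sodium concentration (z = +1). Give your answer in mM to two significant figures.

Nernst: E = (24.6/1) · ln([out]/[in]), so ln([out]/[in]) = 59.0 × 1 / 24.6 = 2.3984.
[out]/[in] = e^(2.3984) = 11.01.
[in] = 113 / 11.01 = 10.27 mM.

10 mM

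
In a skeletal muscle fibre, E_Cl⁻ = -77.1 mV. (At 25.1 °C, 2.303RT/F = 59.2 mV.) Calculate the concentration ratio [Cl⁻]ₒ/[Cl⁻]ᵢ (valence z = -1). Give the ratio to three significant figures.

log₁₀([out]/[in]) = E·z/(59.2) = -77.1 × -1 / 59.2 = 1.3024
[out]/[in] = 10^(1.3024) = 20.06

20.1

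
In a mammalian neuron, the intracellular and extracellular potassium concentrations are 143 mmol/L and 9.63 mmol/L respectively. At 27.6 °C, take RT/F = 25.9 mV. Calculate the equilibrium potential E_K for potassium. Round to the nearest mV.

-70 mV

E = (25.9/z) · ln([K⁺]_out/[K⁺]_in) with z = +1.
= (25.9/1) · ln(9.63/143) = 25.90 · ln(0.06734)
= 25.90 · (-2.6980) = -69.88 mV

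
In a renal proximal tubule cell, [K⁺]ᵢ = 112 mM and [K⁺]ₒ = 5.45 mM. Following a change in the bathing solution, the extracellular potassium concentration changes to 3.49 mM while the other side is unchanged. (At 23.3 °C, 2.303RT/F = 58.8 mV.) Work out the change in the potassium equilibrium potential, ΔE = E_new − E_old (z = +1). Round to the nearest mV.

E_old = (58.8/1)·log₁₀(5.45/112) = -77.19 mV
E_new = (58.8/1)·log₁₀(3.49/112) = -88.58 mV
ΔE = -88.58 − (-77.19) = -11.38 mV

-11 mV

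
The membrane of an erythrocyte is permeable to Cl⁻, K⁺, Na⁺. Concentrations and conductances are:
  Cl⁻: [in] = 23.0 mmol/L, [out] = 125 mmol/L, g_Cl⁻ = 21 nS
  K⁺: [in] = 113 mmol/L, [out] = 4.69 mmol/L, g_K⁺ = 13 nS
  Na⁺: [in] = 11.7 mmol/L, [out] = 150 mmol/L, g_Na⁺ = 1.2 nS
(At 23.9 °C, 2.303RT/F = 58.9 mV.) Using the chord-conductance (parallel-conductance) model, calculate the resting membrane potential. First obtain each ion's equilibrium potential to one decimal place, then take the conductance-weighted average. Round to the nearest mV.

-54 mV

E_Cl⁻ = (58.9/-1)·log₁₀(125/23.0) = -43.3 mV
E_K⁺ = (58.9/1)·log₁₀(4.69/113) = -81.4 mV
E_Na⁺ = (58.9/1)·log₁₀(150/11.7) = 65.3 mV
Vm = (Σ gᵢEᵢ)/(Σ gᵢ) = (21·-43.3 + 13·-81.4 + 1.2·65.3) / (21 + 13 + 1.2)
= -1889.14 / 35.2 = -53.67 mV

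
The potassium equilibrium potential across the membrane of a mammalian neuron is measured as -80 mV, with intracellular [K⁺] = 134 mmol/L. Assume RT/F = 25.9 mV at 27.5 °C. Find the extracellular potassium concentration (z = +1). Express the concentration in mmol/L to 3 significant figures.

Nernst: E = (25.9/1) · ln([out]/[in]), so ln([out]/[in]) = -80.0 × 1 / 25.9 = -3.0888.
[out]/[in] = e^(-3.0888) = 0.04556.
[out] = 0.04556 × 134 = 6.105 mmol/L.

6.10 mmol/L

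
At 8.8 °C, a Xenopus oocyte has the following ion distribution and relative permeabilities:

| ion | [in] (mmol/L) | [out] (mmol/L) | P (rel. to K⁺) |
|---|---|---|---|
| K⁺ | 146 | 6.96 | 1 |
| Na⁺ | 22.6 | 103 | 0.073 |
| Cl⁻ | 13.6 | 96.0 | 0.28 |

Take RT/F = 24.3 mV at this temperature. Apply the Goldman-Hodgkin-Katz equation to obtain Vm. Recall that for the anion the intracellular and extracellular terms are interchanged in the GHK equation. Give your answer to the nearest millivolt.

-55 mV

Vm = 24.3 · ln[(Σ P·[cation]ₒ + Σ P·[anion]ᵢ) / (Σ P·[cation]ᵢ + Σ P·[anion]ₒ)]
Numerator = 1×6.96 + 0.073×103 + 0.28×13.6 = 18.29
Denominator = 1×146 + 0.073×22.6 + 0.28×96.0 = 174.5
Vm = 24.3 · ln(0.10478) = 24.3 × (-2.2559) = -54.82 mV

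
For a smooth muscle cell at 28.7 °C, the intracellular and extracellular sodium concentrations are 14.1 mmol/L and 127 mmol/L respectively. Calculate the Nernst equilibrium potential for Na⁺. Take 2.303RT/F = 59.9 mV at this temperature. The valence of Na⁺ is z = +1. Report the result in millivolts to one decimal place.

E = (59.9/z) · log₁₀([Na⁺]_out/[Na⁺]_in) with z = +1.
= (59.9/1) · log₁₀(127/14.1) = 59.90 · log₁₀(9.007)
= 59.90 · (0.9546) = 57.18 mV

57.2 mV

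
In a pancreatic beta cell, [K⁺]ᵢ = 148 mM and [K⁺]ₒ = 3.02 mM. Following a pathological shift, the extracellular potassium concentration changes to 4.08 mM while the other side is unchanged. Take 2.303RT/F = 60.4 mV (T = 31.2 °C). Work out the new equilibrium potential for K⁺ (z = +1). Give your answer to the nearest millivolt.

After the shift: [K⁺]_out = 4.08, [K⁺]_in = 148 mM.
E_new = (60.4/1)·log₁₀(4.08/148) = 60.40 · (-1.5596) = -94.20 mV

-94 mV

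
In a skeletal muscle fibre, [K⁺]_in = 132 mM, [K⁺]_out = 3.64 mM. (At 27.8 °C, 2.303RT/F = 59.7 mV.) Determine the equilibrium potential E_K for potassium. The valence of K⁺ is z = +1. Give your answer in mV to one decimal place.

-93.1 mV

E = (59.7/z) · log₁₀([K⁺]_out/[K⁺]_in) with z = +1.
= (59.7/1) · log₁₀(3.64/132) = 59.70 · log₁₀(0.02758)
= 59.70 · (-1.5595) = -93.10 mV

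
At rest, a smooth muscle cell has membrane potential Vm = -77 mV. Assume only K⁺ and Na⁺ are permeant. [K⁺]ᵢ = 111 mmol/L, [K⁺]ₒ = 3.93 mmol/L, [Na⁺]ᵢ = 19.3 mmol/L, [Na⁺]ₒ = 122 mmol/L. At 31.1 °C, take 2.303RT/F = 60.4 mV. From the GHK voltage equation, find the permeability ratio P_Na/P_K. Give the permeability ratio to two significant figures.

0.016

Let α = P_Na/P_K. GHK: Vm = 60.4·log₁₀[(Kₒ + α·Naₒ)/(Kᵢ + α·Naᵢ)].
10^(Vm/60.4) = 10^(-77.0/60.4) = 0.053109
So 0.053109·(Kᵢ + α·Naᵢ) = Kₒ + α·Naₒ → α = (0.053109·111.0 − 3.93) / (122.0 − 0.053109·19.3)
α = (5.895 − 3.93) / (122.0 − 1.025) = 1.965/121 = 0.01624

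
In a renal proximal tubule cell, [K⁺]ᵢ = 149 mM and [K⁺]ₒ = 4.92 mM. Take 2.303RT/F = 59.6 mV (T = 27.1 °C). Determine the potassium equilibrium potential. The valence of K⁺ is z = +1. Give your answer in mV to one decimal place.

-88.3 mV

E = (59.6/z) · log₁₀([K⁺]_out/[K⁺]_in) with z = +1.
= (59.6/1) · log₁₀(4.92/149) = 59.60 · log₁₀(0.03302)
= 59.60 · (-1.4812) = -88.28 mV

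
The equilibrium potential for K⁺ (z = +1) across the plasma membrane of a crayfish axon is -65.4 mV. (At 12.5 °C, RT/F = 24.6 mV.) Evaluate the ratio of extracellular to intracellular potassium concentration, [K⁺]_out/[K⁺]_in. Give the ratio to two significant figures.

ln([out]/[in]) = E·z/(24.6) = -65.4 × 1 / 24.6 = -2.6585
[out]/[in] = e^(-2.6585) = 0.07005

0.070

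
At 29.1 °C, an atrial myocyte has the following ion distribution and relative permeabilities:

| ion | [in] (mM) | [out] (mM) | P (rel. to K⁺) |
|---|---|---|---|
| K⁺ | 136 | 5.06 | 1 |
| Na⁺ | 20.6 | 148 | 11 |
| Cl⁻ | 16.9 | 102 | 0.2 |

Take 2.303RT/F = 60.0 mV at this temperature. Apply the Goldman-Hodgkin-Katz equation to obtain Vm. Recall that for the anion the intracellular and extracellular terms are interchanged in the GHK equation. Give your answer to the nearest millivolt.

Vm = 60.0 · log₁₀[(Σ P·[cation]ₒ + Σ P·[anion]ᵢ) / (Σ P·[cation]ᵢ + Σ P·[anion]ₒ)]
Numerator = 1×5.06 + 11×148 + 0.2×16.9 = 1636
Denominator = 1×136 + 11×20.6 + 0.2×102 = 383
Vm = 60.0 · log₁₀(4.2727) = 60.0 × (0.6307) = 37.84 mV

38 mV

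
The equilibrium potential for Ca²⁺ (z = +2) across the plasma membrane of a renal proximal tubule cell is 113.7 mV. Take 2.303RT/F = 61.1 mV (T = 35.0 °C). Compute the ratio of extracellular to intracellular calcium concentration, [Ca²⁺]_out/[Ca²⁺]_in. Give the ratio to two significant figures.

5300

log₁₀([out]/[in]) = E·z/(61.1) = 113.7 × 2 / 61.1 = 3.7218
[out]/[in] = 10^(3.7218) = 5269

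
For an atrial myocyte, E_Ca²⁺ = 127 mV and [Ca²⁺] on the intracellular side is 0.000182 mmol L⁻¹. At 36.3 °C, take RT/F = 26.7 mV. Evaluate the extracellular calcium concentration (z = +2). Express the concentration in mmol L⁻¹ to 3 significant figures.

Nernst: E = (26.7/2) · ln([out]/[in]), so ln([out]/[in]) = 127.0 × 2 / 26.7 = 9.5131.
[out]/[in] = e^(9.5131) = 1.354e+04.
[out] = 1.354e+04 × 0.000182 = 2.464 mmol L⁻¹.

2.46 mmol L⁻¹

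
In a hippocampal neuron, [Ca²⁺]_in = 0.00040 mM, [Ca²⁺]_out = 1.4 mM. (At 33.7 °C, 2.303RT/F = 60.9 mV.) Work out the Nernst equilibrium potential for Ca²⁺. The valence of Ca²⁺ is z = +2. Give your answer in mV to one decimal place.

107.9 mV

E = (60.9/z) · log₁₀([Ca²⁺]_out/[Ca²⁺]_in) with z = +2.
= (60.9/2) · log₁₀(1.4/0.00040) = 30.45 · log₁₀(3500)
= 30.45 · (3.5441) = 107.92 mV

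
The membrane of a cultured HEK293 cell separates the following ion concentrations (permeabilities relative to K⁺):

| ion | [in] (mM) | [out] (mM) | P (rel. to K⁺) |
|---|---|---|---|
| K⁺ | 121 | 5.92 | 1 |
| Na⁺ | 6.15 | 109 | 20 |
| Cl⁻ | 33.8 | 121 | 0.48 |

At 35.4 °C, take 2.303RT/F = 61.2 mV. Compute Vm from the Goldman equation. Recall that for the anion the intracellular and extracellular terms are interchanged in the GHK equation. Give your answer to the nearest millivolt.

53 mV

Vm = 61.2 · log₁₀[(Σ P·[cation]ₒ + Σ P·[anion]ᵢ) / (Σ P·[cation]ᵢ + Σ P·[anion]ₒ)]
Numerator = 1×5.92 + 20×109 + 0.48×33.8 = 2202
Denominator = 1×121 + 20×6.15 + 0.48×121 = 302.1
Vm = 61.2 · log₁₀(7.2899) = 61.2 × (0.8627) = 52.80 mV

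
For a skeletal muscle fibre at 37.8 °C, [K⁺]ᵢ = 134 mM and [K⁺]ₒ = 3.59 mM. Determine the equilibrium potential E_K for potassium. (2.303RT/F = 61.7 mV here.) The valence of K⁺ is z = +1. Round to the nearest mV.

E = (61.7/z) · log₁₀([K⁺]_out/[K⁺]_in) with z = +1.
= (61.7/1) · log₁₀(3.59/134) = 61.70 · log₁₀(0.02679)
= 61.70 · (-1.5720) = -96.99 mV

-97 mV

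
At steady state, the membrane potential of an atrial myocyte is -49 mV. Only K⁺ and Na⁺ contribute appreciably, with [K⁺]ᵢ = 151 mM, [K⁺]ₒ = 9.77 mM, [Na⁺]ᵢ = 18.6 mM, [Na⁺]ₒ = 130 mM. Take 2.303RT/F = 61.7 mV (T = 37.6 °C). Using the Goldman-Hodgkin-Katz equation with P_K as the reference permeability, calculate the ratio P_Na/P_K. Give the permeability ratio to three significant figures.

0.114

Let α = P_Na/P_K. GHK: Vm = 61.7·log₁₀[(Kₒ + α·Naₒ)/(Kᵢ + α·Naᵢ)].
10^(Vm/61.7) = 10^(-49.0/61.7) = 0.16063
So 0.16063·(Kᵢ + α·Naᵢ) = Kₒ + α·Naₒ → α = (0.16063·151.0 − 9.77) / (130.0 − 0.16063·18.6)
α = (24.26 − 9.77) / (130.0 − 2.988) = 14.49/127 = 0.114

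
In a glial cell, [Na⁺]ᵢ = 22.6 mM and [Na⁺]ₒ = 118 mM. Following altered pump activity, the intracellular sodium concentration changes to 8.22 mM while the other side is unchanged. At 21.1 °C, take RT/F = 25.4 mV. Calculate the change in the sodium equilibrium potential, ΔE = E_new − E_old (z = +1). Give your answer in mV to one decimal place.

25.7 mV

E_old = (25.4/1)·ln(118/22.6) = 41.98 mV
E_new = (25.4/1)·ln(118/8.22) = 67.67 mV
ΔE = 67.67 − (41.98) = 25.69 mV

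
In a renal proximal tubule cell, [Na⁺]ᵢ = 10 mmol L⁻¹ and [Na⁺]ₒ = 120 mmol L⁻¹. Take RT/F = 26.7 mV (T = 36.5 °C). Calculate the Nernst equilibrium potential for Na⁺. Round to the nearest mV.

66 mV

E = (26.7/z) · ln([Na⁺]_out/[Na⁺]_in) with z = +1.
= (26.7/1) · ln(120/10) = 26.70 · ln(12)
= 26.70 · (2.4849) = 66.35 mV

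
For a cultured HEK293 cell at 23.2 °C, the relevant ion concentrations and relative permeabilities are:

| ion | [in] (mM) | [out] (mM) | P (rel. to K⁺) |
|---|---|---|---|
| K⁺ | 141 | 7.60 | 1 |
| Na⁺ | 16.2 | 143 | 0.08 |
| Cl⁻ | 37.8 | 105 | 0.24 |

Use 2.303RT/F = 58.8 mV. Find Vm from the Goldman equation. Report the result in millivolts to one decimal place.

Vm = 58.8 · log₁₀[(Σ P·[cation]ₒ + Σ P·[anion]ᵢ) / (Σ P·[cation]ᵢ + Σ P·[anion]ₒ)]
Numerator = 1×7.60 + 0.08×143 + 0.24×37.8 = 28.11
Denominator = 1×141 + 0.08×16.2 + 0.24×105 = 167.5
Vm = 58.8 · log₁₀(0.16784) = 58.8 × (-0.7751) = -45.58 mV

-45.6 mV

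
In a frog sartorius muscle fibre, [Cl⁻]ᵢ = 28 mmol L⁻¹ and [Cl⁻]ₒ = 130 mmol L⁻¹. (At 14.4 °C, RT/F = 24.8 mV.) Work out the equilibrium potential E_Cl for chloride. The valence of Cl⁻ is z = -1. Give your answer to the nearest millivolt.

-38 mV

E = (24.8/z) · ln([Cl⁻]_out/[Cl⁻]_in) with z = -1.
For an anion, dividing by z = -1 reverses the sign.
= (24.8/-1) · ln(130/28) = -24.80 · ln(4.643)
= -24.80 · (1.5353) = -38.08 mV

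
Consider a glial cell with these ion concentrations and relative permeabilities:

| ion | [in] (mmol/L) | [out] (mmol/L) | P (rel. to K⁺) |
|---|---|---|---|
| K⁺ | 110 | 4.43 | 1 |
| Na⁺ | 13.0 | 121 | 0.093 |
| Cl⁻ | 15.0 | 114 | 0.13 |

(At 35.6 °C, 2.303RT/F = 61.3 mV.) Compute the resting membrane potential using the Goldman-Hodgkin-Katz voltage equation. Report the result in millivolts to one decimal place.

-52.4 mV

Vm = 61.3 · log₁₀[(Σ P·[cation]ₒ + Σ P·[anion]ᵢ) / (Σ P·[cation]ᵢ + Σ P·[anion]ₒ)]
Numerator = 1×4.43 + 0.093×121 + 0.13×15.0 = 17.63
Denominator = 1×110 + 0.093×13.0 + 0.13×114 = 126
Vm = 61.3 · log₁₀(0.13991) = 61.3 × (-0.8541) = -52.36 mV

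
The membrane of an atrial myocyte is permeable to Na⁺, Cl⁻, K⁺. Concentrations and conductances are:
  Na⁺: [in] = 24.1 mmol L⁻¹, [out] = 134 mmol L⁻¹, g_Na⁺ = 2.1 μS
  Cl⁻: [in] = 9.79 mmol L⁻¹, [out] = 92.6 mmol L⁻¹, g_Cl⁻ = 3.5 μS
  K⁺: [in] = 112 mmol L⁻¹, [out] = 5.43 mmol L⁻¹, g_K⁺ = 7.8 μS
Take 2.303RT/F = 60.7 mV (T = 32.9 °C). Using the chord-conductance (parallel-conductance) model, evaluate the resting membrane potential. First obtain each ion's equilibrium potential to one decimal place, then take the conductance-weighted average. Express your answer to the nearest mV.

E_Na⁺ = (60.7/1)·log₁₀(134/24.1) = 45.2 mV
E_Cl⁻ = (60.7/-1)·log₁₀(92.6/9.79) = -59.2 mV
E_K⁺ = (60.7/1)·log₁₀(5.43/112) = -79.8 mV
Vm = (Σ gᵢEᵢ)/(Σ gᵢ) = (2.1·45.2 + 3.5·-59.2 + 7.8·-79.8) / (2.1 + 3.5 + 7.8)
= -734.72 / 13.4 = -54.83 mV

-55 mV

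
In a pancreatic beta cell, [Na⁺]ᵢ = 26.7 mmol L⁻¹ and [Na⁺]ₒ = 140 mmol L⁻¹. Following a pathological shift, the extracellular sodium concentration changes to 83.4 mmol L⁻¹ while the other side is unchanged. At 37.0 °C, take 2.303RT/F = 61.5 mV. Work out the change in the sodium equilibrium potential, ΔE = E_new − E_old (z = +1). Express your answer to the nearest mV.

E_old = (61.5/1)·log₁₀(140/26.7) = 44.26 mV
E_new = (61.5/1)·log₁₀(83.4/26.7) = 30.42 mV
ΔE = 30.42 − (44.26) = -13.84 mV

-14 mV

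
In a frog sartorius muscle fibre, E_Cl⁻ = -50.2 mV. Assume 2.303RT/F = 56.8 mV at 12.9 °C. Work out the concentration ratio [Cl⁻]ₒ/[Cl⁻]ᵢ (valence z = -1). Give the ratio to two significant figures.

7.7

log₁₀([out]/[in]) = E·z/(56.8) = -50.2 × -1 / 56.8 = 0.8838
[out]/[in] = 10^(0.8838) = 7.652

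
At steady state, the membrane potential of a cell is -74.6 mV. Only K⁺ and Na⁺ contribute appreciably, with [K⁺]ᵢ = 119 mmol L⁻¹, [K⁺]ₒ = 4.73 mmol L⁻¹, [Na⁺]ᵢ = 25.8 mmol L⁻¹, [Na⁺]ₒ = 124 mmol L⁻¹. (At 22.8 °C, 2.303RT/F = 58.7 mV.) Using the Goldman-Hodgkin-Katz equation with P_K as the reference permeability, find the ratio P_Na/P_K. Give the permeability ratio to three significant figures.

0.0134

Let α = P_Na/P_K. GHK: Vm = 58.7·log₁₀[(Kₒ + α·Naₒ)/(Kᵢ + α·Naᵢ)].
10^(Vm/58.7) = 10^(-74.6/58.7) = 0.053596
So 0.053596·(Kᵢ + α·Naᵢ) = Kₒ + α·Naₒ → α = (0.053596·119.0 − 4.73) / (124.0 − 0.053596·25.8)
α = (6.378 − 4.73) / (124.0 − 1.383) = 1.648/122.6 = 0.01344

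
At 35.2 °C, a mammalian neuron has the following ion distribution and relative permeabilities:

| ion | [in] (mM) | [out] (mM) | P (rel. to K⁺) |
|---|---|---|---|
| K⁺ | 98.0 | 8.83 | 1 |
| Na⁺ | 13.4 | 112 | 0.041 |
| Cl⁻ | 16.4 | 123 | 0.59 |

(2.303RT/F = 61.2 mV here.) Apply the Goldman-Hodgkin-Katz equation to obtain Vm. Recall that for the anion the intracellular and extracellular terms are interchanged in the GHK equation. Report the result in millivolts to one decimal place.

Vm = 61.2 · log₁₀[(Σ P·[cation]ₒ + Σ P·[anion]ᵢ) / (Σ P·[cation]ᵢ + Σ P·[anion]ₒ)]
Numerator = 1×8.83 + 0.041×112 + 0.59×16.4 = 23.1
Denominator = 1×98.0 + 0.041×13.4 + 0.59×123 = 171.1
Vm = 61.2 · log₁₀(0.13498) = 61.2 × (-0.8697) = -53.23 mV

-53.2 mV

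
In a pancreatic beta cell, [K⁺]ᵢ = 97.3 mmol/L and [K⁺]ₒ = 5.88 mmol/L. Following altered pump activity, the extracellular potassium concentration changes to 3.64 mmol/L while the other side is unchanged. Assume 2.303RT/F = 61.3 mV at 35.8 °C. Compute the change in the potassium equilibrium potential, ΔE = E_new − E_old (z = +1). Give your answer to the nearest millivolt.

-13 mV

E_old = (61.3/1)·log₁₀(5.88/97.3) = -74.71 mV
E_new = (61.3/1)·log₁₀(3.64/97.3) = -87.48 mV
ΔE = -87.48 − (-74.71) = -12.77 mV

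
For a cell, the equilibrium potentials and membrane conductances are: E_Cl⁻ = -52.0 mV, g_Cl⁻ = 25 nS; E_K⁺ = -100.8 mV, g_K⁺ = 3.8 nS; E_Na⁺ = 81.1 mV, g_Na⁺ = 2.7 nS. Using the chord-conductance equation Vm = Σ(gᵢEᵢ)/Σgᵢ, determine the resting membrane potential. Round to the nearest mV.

-46 mV

Σ gᵢEᵢ = 25·(-52.0) + 3.8·(-100.8) + 2.7·(81.1) = -1464.07
Σ gᵢ = 25 + 3.8 + 2.7 = 31.5
Vm = -1464.07 / 31.5 = -46.48 mV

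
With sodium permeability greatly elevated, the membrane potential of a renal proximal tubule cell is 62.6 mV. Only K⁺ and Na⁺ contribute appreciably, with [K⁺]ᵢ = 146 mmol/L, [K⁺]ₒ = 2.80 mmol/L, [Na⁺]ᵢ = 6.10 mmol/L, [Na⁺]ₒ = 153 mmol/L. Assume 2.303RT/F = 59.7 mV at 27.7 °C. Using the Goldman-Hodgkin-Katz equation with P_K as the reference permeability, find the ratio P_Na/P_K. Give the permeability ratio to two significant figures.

19

Let α = P_Na/P_K. GHK: Vm = 59.7·log₁₀[(Kₒ + α·Naₒ)/(Kᵢ + α·Naᵢ)].
10^(Vm/59.7) = 10^(62.6/59.7) = 11.183
So 11.183·(Kᵢ + α·Naᵢ) = Kₒ + α·Naₒ → α = (11.183·146.0 − 2.8) / (153.0 − 11.183·6.1)
α = (1633 − 2.8) / (153.0 − 68.22) = 1630/84.78 = 19.23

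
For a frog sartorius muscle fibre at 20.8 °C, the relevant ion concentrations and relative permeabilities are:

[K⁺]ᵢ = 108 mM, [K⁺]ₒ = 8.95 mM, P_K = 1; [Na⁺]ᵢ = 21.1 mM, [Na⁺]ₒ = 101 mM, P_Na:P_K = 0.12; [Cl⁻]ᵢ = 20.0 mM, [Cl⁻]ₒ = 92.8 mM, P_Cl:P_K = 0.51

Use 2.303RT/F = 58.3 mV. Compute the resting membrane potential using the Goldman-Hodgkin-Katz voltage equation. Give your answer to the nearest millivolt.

Vm = 58.3 · log₁₀[(Σ P·[cation]ₒ + Σ P·[anion]ᵢ) / (Σ P·[cation]ᵢ + Σ P·[anion]ₒ)]
Numerator = 1×8.95 + 0.12×101 + 0.51×20.0 = 31.27
Denominator = 1×108 + 0.12×21.1 + 0.51×92.8 = 157.9
Vm = 58.3 · log₁₀(0.19809) = 58.3 × (-0.7031) = -40.99 mV

-41 mV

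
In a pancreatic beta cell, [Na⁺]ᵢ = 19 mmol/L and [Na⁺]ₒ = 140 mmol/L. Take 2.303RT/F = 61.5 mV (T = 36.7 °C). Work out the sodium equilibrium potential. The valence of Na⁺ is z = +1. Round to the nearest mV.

E = (61.5/z) · log₁₀([Na⁺]_out/[Na⁺]_in) with z = +1.
= (61.5/1) · log₁₀(140/19) = 61.50 · log₁₀(7.368)
= 61.50 · (0.8674) = 53.34 mV

53 mV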